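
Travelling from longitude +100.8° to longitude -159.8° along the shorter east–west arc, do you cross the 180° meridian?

Naïve |-159.8 − 100.8| = 260.6° > 180°, so the shorter arc goes the other way round — across 180°.
Signed shortest Δλ = ((-159.8 − 100.8 + 180) mod 360) − 180 = 99.4°.
Going east by 99.4° from +100.8° passes through 180° before reaching -159.8°.

Yes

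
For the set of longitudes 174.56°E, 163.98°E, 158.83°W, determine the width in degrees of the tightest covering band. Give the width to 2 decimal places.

37.19°

Sort the longitudes: -158.83°, +163.98°, +174.56°.
Eastward gaps between consecutive values (wrapping around): 322.81°, 10.58°, 26.61°.
Largest gap = 322.81° ⇒ minimal covering band is its complement: 360° − 322.81° = 37.19°.
Band runs from +163.98° eastward to -158.83°, crossing the antimeridian.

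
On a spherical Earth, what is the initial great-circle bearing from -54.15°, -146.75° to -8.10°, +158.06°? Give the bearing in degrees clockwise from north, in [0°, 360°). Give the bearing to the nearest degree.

Δλ = 158.06 − -146.75 = 304.81°; wrapped into (−180°, 180°]: -55.19°.
θ = atan2( sin Δλ · cos φ₂ , cos φ₁ · sin φ₂ − sin φ₁ · cos φ₂ · cos Δλ )
  = atan2(-0.81286, 0.37557) = -65.201° → normalised to [0°, 360°): 294.799°.

295°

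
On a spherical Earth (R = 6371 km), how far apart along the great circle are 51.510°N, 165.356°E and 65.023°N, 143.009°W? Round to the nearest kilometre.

Δλ = -143.009 − 165.356 = -308.365°; wrapped into (−180°, 180°]: 51.635°.
Δφ = 65.023 − 51.510 = 13.513°.
a = sin²(Δφ/2) + cos φ₁ · cos φ₂ · sin²(Δλ/2) = 0.063686.
c = 2·atan2(√a, √(1−a)) = 0.51024 rad → d = 6371·c ≈ 3250.73 km.

3251 km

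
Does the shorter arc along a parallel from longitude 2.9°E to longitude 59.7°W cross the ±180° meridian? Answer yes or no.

Signed shortest Δλ = ((-59.7 − 2.9 + 180) mod 360) − 180 = -62.6°.
Going west by 62.6° from +2.9° reaches -59.7° without touching 180°.

No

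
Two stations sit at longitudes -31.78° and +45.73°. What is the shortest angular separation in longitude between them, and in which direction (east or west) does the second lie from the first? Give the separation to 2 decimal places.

77.51° east

Raw difference: 45.73 − -31.78 = 77.51°.
Normalise into (−180°, 180°]: 77.51° stays 77.51°.
Positive ⇒ the second point lies to the east; separation 77.51°.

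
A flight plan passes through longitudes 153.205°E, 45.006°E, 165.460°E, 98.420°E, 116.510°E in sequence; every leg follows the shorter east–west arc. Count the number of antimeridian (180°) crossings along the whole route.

0

Leg 1: +153.205° → +45.006°, shortest Δλ = -108.199° (west) — does not cross 180°.
Leg 2: +45.006° → +165.460°, shortest Δλ = 120.454° (east) — does not cross 180°.
Leg 3: +165.460° → +98.420°, shortest Δλ = -67.04° (west) — does not cross 180°.
Leg 4: +98.420° → +116.510°, shortest Δλ = 18.09° (east) — does not cross 180°.
Total crossings: 0.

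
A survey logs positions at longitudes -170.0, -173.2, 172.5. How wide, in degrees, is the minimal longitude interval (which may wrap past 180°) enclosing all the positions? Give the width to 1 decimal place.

Sort the longitudes: -173.2°, -170.0°, +172.5°.
Eastward gaps between consecutive values (wrapping around): 3.2°, 342.5°, 14.3°.
Largest gap = 342.5° ⇒ minimal covering band is its complement: 360° − 342.5° = 17.5°.
Band runs from +172.5° eastward to -170.0°, crossing the antimeridian.

17.5°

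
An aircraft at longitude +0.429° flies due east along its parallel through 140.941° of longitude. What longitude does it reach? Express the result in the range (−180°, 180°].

Start at +0.429°; shift +140.941° → +141.370°.
+141.370° already lies in (−180°, 180°].

+141.370°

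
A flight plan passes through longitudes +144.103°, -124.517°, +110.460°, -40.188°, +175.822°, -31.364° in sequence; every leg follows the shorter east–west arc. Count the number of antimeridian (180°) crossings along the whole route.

4

Leg 1: +144.103° → -124.517°, shortest Δλ = 91.38° (east) — crosses 180°.
Leg 2: -124.517° → +110.460°, shortest Δλ = -125.023° (west) — crosses 180°.
Leg 3: +110.460° → -40.188°, shortest Δλ = -150.648° (west) — does not cross 180°.
Leg 4: -40.188° → +175.822°, shortest Δλ = -143.99° (west) — crosses 180°.
Leg 5: +175.822° → -31.364°, shortest Δλ = 152.814° (east) — crosses 180°.
Total crossings: 4.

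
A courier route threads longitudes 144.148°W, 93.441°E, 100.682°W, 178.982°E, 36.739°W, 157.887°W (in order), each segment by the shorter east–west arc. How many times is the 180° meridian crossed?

Leg 1: -144.148° → +93.441°, shortest Δλ = -122.411° (west) — crosses 180°.
Leg 2: +93.441° → -100.682°, shortest Δλ = 165.877° (east) — crosses 180°.
Leg 3: -100.682° → +178.982°, shortest Δλ = -80.336° (west) — crosses 180°.
Leg 4: +178.982° → -36.739°, shortest Δλ = 144.279° (east) — crosses 180°.
Leg 5: -36.739° → -157.887°, shortest Δλ = -121.148° (west) — does not cross 180°.
Total crossings: 4.

4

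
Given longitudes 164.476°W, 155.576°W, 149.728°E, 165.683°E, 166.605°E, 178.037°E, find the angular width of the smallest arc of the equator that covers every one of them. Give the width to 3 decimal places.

54.696°

Sort the longitudes: -164.476°, -155.576°, +149.728°, +165.683°, +166.605°, +178.037°.
Eastward gaps between consecutive values (wrapping around): 8.900°, 305.304°, 15.955°, 0.922°, 11.432°, 17.487°.
Largest gap = 305.304° ⇒ minimal covering band is its complement: 360° − 305.304° = 54.696°.
Band runs from +149.728° eastward to -155.576°, crossing the antimeridian.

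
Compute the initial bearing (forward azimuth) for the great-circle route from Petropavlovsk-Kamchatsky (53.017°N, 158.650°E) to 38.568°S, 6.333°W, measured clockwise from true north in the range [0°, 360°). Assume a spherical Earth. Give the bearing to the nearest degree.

318°

Δλ = -6.333 − 158.650 = -164.983°.
θ = atan2( sin Δλ · cos φ₂ , cos φ₁ · sin φ₂ − sin φ₁ · cos φ₂ · cos Δλ )
  = atan2(-0.20259, 0.22819) = -41.599° → normalised to [0°, 360°): 318.401°.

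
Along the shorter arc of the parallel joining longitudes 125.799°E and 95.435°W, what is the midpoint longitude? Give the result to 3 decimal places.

Signed shortest Δλ from +125.799° to -95.435° is +138.766°.
Midpoint longitude = +125.799° + (+138.766°)/2 = +125.799° + 69.383° = +195.182°.
Normalise into (−180°, 180°]: -164.818°.
(The naïve average (+125.799 + -95.435)/2 = 15.182° is on the wrong side of the globe.)

164.818°W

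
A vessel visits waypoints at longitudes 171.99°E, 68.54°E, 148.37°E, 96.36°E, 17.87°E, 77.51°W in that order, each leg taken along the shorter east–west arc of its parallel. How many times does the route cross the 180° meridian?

0

Leg 1: +171.99° → +68.54°, shortest Δλ = -103.45° (west) — does not cross 180°.
Leg 2: +68.54° → +148.37°, shortest Δλ = 79.83° (east) — does not cross 180°.
Leg 3: +148.37° → +96.36°, shortest Δλ = -52.01° (west) — does not cross 180°.
Leg 4: +96.36° → +17.87°, shortest Δλ = -78.49° (west) — does not cross 180°.
Leg 5: +17.87° → -77.51°, shortest Δλ = -95.38° (west) — does not cross 180°.
Total crossings: 0.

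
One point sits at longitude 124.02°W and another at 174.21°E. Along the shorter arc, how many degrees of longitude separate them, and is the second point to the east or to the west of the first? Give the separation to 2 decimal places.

61.77° west

Raw difference: 174.21 − -124.02 = 298.23°.
Normalise into (−180°, 180°]: 298.23° − 360° = -61.77°.
Negative ⇒ the second point lies to the west; separation 61.77°.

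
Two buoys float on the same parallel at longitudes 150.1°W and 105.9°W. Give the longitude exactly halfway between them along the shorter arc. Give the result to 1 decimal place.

Signed shortest Δλ from -150.1° to -105.9° is +44.2°.
Midpoint longitude = -150.1° + (+44.2°)/2 = -150.1° + 22.1° = -128.0°.

128.0°W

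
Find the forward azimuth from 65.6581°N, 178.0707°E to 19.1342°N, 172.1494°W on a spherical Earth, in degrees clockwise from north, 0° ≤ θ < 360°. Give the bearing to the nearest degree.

Δλ = -172.1494 − 178.0707 = -350.2201°; wrapped into (−180°, 180°]: 9.7799°.
θ = atan2( sin Δλ · cos φ₂ , cos φ₁ · sin φ₂ − sin φ₁ · cos φ₂ · cos Δλ )
  = atan2(0.16048, -0.71315) = 167.318° → normalised to [0°, 360°): 167.318°.

167°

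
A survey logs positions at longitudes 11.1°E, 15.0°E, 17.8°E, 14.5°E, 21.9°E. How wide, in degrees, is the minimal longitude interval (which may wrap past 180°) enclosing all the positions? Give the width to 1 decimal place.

Sort the longitudes: +11.1°, +14.5°, +15.0°, +17.8°, +21.9°.
Eastward gaps between consecutive values (wrapping around): 3.4°, 0.5°, 2.8°, 4.1°, 349.2°.
Largest gap = 349.2° ⇒ minimal covering band is its complement: 360° − 349.2° = 10.8°.
Band runs from +11.1° eastward to +21.9°.

10.8°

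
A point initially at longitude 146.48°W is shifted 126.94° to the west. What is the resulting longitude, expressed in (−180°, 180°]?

Start at -146.48°; shift −126.94° → -273.42°.
-273.42° lies outside (−180°, 180°]; add 360° → +86.58°.

86.58°E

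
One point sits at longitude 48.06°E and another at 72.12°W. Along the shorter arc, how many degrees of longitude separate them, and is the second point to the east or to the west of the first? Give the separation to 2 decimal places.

Raw difference: -72.12 − 48.06 = -120.18°.
Normalise into (−180°, 180°]: -120.18° stays -120.18°.
Negative ⇒ the second point lies to the west; separation 120.18°.

120.18° west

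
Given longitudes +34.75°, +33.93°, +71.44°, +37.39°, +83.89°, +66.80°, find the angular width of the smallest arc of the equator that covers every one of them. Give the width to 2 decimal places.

Sort the longitudes: +33.93°, +34.75°, +37.39°, +66.80°, +71.44°, +83.89°.
Eastward gaps between consecutive values (wrapping around): 0.82°, 2.64°, 29.41°, 4.64°, 12.45°, 310.04°.
Largest gap = 310.04° ⇒ minimal covering band is its complement: 360° − 310.04° = 49.96°.
Band runs from +33.93° eastward to +83.89°.

49.96°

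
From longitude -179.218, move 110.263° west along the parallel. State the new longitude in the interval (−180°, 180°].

+70.519°

Start at -179.218°; shift −110.263° → -289.481°.
-289.481° lies outside (−180°, 180°]; add 360° → +70.519°.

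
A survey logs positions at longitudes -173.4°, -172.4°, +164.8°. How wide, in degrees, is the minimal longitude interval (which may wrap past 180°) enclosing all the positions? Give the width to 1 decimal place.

22.8°

Sort the longitudes: -173.4°, -172.4°, +164.8°.
Eastward gaps between consecutive values (wrapping around): 1.0°, 337.2°, 21.8°.
Largest gap = 337.2° ⇒ minimal covering band is its complement: 360° − 337.2° = 22.8°.
Band runs from +164.8° eastward to -172.4°, crossing the antimeridian.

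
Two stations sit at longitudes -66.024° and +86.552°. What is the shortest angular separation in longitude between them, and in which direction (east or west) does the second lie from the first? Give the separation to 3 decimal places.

152.576° east

Raw difference: 86.552 − -66.024 = 152.576°.
Normalise into (−180°, 180°]: 152.576° stays 152.576°.
Positive ⇒ the second point lies to the east; separation 152.576°.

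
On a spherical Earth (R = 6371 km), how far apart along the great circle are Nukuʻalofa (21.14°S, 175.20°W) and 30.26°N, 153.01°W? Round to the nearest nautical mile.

Δλ = -153.01 − -175.20 = 22.19°.
Δφ = 30.26 − -21.14 = 51.40°.
a = sin²(Δφ/2) + cos φ₁ · cos φ₂ · sin²(Δλ/2) = 0.217894.
c = 2·atan2(√a, √(1−a)) = 0.97132 rad → d = 6371·c ≈ 6188.26 km ≈ 3341.39 nmi.

3341 nmi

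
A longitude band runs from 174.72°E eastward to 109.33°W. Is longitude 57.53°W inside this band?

Band width going east from +174.72° to -109.33°: ((-109.33 − 174.72) mod 360) = 75.95°.
Offset of -57.53° east of the west edge: ((-57.53 − 174.72) mod 360) = 127.75°.
127.75° > 75.95° ⇒ outside.

No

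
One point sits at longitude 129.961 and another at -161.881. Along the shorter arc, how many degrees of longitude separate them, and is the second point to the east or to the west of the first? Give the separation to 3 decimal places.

Raw difference: -161.881 − 129.961 = -291.842°.
Normalise into (−180°, 180°]: -291.842° + 360° = 68.158°.
Positive ⇒ the second point lies to the east; separation 68.158°.

68.158° east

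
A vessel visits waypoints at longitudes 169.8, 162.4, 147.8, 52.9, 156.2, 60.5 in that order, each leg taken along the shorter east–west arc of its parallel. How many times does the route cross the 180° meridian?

0

Leg 1: +169.8° → +162.4°, shortest Δλ = -7.4° (west) — does not cross 180°.
Leg 2: +162.4° → +147.8°, shortest Δλ = -14.6° (west) — does not cross 180°.
Leg 3: +147.8° → +52.9°, shortest Δλ = -94.9° (west) — does not cross 180°.
Leg 4: +52.9° → +156.2°, shortest Δλ = 103.3° (east) — does not cross 180°.
Leg 5: +156.2° → +60.5°, shortest Δλ = -95.7° (west) — does not cross 180°.
Total crossings: 0.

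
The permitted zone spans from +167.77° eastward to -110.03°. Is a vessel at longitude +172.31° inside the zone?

Yes

Band width going east from +167.77° to -110.03°: ((-110.03 − 167.77) mod 360) = 82.20°.
Offset of +172.31° east of the west edge: ((172.31 − 167.77) mod 360) = 4.54°.
4.54° ≤ 82.20° ⇒ inside.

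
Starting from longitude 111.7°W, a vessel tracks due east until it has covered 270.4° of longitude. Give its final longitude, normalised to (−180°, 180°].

Start at -111.7°; shift +270.4° → +158.7°.
+158.7° already lies in (−180°, 180°].

158.7°E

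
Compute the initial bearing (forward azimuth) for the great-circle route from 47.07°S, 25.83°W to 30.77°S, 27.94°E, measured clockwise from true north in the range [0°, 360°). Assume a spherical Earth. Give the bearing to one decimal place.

Δλ = 27.94 − -25.83 = 53.77°.
θ = atan2( sin Δλ · cos φ₂ , cos φ₁ · sin φ₂ − sin φ₁ · cos φ₂ · cos Δλ )
  = atan2(0.69310, 0.02338) = 88.068° → normalised to [0°, 360°): 88.068°.

88.1°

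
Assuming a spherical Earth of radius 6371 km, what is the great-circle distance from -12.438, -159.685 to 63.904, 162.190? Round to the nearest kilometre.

Δλ = 162.190 − -159.685 = 321.875°; wrapped into (−180°, 180°]: -38.125°.
Δφ = 63.904 − -12.438 = 76.342°.
a = sin²(Δφ/2) + cos φ₁ · cos φ₂ · sin²(Δλ/2) = 0.427756.
c = 2·atan2(√a, √(1−a)) = 1.42580 rad → d = 6371·c ≈ 9083.78 km.

9084 km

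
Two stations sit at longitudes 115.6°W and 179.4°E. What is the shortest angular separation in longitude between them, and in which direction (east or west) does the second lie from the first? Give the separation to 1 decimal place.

65.0° west

Raw difference: 179.4 − -115.6 = 295.0°.
Normalise into (−180°, 180°]: 295.0° − 360° = -65.0°.
Negative ⇒ the second point lies to the west; separation 65.0°.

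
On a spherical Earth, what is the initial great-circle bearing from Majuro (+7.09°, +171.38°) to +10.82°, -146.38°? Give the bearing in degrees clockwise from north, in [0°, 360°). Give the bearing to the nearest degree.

Δλ = -146.38 − 171.38 = -317.76°; wrapped into (−180°, 180°]: 42.24°.
θ = atan2( sin Δλ · cos φ₂ , cos φ₁ · sin φ₂ − sin φ₁ · cos φ₂ · cos Δλ )
  = atan2(0.66029, 0.09653) = 81.682° → normalised to [0°, 360°): 81.682°.

82°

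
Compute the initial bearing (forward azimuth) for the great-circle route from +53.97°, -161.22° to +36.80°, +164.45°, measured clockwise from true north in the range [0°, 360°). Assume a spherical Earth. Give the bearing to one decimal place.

248.0°

Δλ = 164.45 − -161.22 = 325.67°; wrapped into (−180°, 180°]: -34.33°.
θ = atan2( sin Δλ · cos φ₂ , cos φ₁ · sin φ₂ − sin φ₁ · cos φ₂ · cos Δλ )
  = atan2(-0.45158, -0.18241) = -111.995° → normalised to [0°, 360°): 248.005°.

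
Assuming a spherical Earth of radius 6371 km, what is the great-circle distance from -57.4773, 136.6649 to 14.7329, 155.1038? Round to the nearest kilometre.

Δλ = 155.1038 − 136.6649 = 18.4389°.
Δφ = 14.7329 − -57.4773 = 72.2102°.
a = sin²(Δφ/2) + cos φ₁ · cos φ₂ · sin²(Δλ/2) = 0.360584.
c = 2·atan2(√a, √(1−a)) = 1.28822 rad → d = 6371·c ≈ 8207.24 km.

8207 km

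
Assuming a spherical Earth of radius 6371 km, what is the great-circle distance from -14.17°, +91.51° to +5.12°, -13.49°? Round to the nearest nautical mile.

6351 nmi

Δλ = -13.49 − 91.51 = -105.00°.
Δφ = 5.12 − -14.17 = 19.29°.
a = sin²(Δφ/2) + cos φ₁ · cos φ₂ · sin²(Δλ/2) = 0.635895.
c = 2·atan2(√a, √(1−a)) = 1.84605 rad → d = 6371·c ≈ 11761.17 km ≈ 6350.53 nmi.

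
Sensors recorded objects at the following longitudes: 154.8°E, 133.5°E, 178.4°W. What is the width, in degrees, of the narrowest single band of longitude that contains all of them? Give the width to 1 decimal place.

48.1°

Sort the longitudes: -178.4°, +133.5°, +154.8°.
Eastward gaps between consecutive values (wrapping around): 311.9°, 21.3°, 26.8°.
Largest gap = 311.9° ⇒ minimal covering band is its complement: 360° − 311.9° = 48.1°.
Band runs from +133.5° eastward to -178.4°, crossing the antimeridian.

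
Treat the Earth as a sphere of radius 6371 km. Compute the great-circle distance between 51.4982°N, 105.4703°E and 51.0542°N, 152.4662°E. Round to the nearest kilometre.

3212 km

Δλ = 152.4662 − 105.4703 = 46.9959°.
Δφ = 51.0542 − 51.4982 = -0.4440°.
a = sin²(Δφ/2) + cos φ₁ · cos φ₂ · sin²(Δλ/2) = 0.062225.
c = 2·atan2(√a, √(1−a)) = 0.50422 rad → d = 6371·c ≈ 3212.40 km.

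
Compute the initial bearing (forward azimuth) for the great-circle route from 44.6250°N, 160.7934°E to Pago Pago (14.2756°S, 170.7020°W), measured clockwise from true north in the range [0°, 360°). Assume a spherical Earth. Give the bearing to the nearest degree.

Δλ = -170.7020 − 160.7934 = -331.4954°; wrapped into (−180°, 180°]: 28.5046°.
θ = atan2( sin Δλ · cos φ₂ , cos φ₁ · sin φ₂ − sin φ₁ · cos φ₂ · cos Δλ )
  = atan2(0.46249, -0.77375) = 149.132° → normalised to [0°, 360°): 149.132°.

149°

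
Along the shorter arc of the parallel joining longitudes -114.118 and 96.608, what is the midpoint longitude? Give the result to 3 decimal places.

+171.245°

Signed shortest Δλ from -114.118° to +96.608° is -149.274°.
Midpoint longitude = -114.118° + (-149.274°)/2 = -114.118° − 74.637° = -188.755°.
Normalise into (−180°, 180°]: +171.245°.
(The naïve average (-114.118 + +96.608)/2 = -8.755° is on the wrong side of the globe.)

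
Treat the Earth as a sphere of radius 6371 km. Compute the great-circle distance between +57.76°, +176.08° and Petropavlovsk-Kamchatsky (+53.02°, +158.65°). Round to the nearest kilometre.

1216 km

Δλ = 158.65 − 176.08 = -17.43°.
Δφ = 53.02 − 57.76 = -4.74°.
a = sin²(Δφ/2) + cos φ₁ · cos φ₂ · sin²(Δλ/2) = 0.009077.
c = 2·atan2(√a, √(1−a)) = 0.19084 rad → d = 6371·c ≈ 1215.84 km.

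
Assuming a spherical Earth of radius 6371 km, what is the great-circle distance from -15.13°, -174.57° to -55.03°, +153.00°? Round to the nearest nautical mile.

Δλ = 153.00 − -174.57 = 327.57°; wrapped into (−180°, 180°]: -32.43°.
Δφ = -55.03 − -15.13 = -39.90°.
a = sin²(Δφ/2) + cos φ₁ · cos φ₂ · sin²(Δλ/2) = 0.159560.
c = 2·atan2(√a, √(1−a)) = 0.82183 rad → d = 6371·c ≈ 5235.90 km ≈ 2827.16 nmi.

2827 nmi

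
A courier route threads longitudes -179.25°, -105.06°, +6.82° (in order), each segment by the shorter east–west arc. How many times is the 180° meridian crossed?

0

Leg 1: -179.25° → -105.06°, shortest Δλ = 74.19° (east) — does not cross 180°.
Leg 2: -105.06° → +6.82°, shortest Δλ = 111.88° (east) — does not cross 180°.
Total crossings: 0.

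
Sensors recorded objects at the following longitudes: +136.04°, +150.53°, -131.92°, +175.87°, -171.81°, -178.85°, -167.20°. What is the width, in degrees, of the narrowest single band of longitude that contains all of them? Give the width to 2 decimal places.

92.04°

Sort the longitudes: -178.85°, -171.81°, -167.20°, -131.92°, +136.04°, +150.53°, +175.87°.
Eastward gaps between consecutive values (wrapping around): 7.04°, 4.61°, 35.28°, 267.96°, 14.49°, 25.34°, 5.28°.
Largest gap = 267.96° ⇒ minimal covering band is its complement: 360° − 267.96° = 92.04°.
Band runs from +136.04° eastward to -131.92°, crossing the antimeridian.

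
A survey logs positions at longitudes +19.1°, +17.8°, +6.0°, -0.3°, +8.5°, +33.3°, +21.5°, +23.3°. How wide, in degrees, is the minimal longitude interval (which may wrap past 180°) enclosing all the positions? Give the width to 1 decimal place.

33.6°

Sort the longitudes: -0.3°, +6.0°, +8.5°, +17.8°, +19.1°, +21.5°, +23.3°, +33.3°.
Eastward gaps between consecutive values (wrapping around): 6.3°, 2.5°, 9.3°, 1.3°, 2.4°, 1.8°, 10.0°, 326.4°.
Largest gap = 326.4° ⇒ minimal covering band is its complement: 360° − 326.4° = 33.6°.
Band runs from -0.3° eastward to +33.3°.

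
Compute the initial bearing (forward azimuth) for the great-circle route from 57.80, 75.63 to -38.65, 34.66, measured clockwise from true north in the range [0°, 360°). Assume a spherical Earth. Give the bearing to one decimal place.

211.6°

Δλ = 34.66 − 75.63 = -40.97°.
θ = atan2( sin Δλ · cos φ₂ , cos φ₁ · sin φ₂ − sin φ₁ · cos φ₂ · cos Δλ )
  = atan2(-0.51206, -0.83180) = -148.383° → normalised to [0°, 360°): 211.617°.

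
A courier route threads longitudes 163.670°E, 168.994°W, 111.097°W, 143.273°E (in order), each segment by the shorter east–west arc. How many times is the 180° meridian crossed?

Leg 1: +163.670° → -168.994°, shortest Δλ = 27.336° (east) — crosses 180°.
Leg 2: -168.994° → -111.097°, shortest Δλ = 57.897° (east) — does not cross 180°.
Leg 3: -111.097° → +143.273°, shortest Δλ = -105.63° (west) — crosses 180°.
Total crossings: 2.

2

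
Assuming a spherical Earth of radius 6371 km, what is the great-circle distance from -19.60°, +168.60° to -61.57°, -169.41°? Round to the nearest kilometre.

Δλ = -169.41 − 168.60 = -338.01°; wrapped into (−180°, 180°]: 21.99°.
Δφ = -61.57 − -19.60 = -41.97°.
a = sin²(Δφ/2) + cos φ₁ · cos φ₂ · sin²(Δλ/2) = 0.144567.
c = 2·atan2(√a, √(1−a)) = 0.78007 rad → d = 6371·c ≈ 4969.81 km.

4970 km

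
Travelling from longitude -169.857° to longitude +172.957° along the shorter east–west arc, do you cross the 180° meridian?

Yes

Naïve |172.957 − -169.857| = 342.814° > 180°, so the shorter arc goes the other way round — across 180°.
Signed shortest Δλ = ((172.957 − -169.857 + 180) mod 360) − 180 = -17.186°.
Going west by 17.186° from -169.857° passes through 180° before reaching +172.957°.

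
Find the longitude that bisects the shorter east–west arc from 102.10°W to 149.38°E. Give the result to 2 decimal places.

156.36°W

Signed shortest Δλ from -102.10° to +149.38° is -108.52°.
Midpoint longitude = -102.10° + (-108.52°)/2 = -102.10° − 54.26° = -156.36°.
(The naïve average (-102.10 + +149.38)/2 = 23.64° is on the wrong side of the globe.)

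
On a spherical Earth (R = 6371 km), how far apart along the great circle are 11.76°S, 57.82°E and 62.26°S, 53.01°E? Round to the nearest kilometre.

Δλ = 53.01 − 57.82 = -4.81°.
Δφ = -62.26 − -11.76 = -50.50°.
a = sin²(Δφ/2) + cos φ₁ · cos φ₂ · sin²(Δλ/2) = 0.182763.
c = 2·atan2(√a, √(1−a)) = 0.88347 rad → d = 6371·c ≈ 5628.58 km.

5629 km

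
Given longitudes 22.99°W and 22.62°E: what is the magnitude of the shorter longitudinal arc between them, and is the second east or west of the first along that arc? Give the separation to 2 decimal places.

Raw difference: 22.62 − -22.99 = 45.61°.
Normalise into (−180°, 180°]: 45.61° stays 45.61°.
Positive ⇒ the second point lies to the east; separation 45.61°.

45.61° east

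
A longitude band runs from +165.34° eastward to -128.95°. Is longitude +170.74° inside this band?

Band width going east from +165.34° to -128.95°: ((-128.95 − 165.34) mod 360) = 65.71°.
Offset of +170.74° east of the west edge: ((170.74 − 165.34) mod 360) = 5.40°.
5.40° ≤ 65.71° ⇒ inside.

Yes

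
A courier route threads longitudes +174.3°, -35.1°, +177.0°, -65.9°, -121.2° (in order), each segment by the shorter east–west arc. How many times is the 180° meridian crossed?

3

Leg 1: +174.3° → -35.1°, shortest Δλ = 150.6° (east) — crosses 180°.
Leg 2: -35.1° → +177.0°, shortest Δλ = -147.9° (west) — crosses 180°.
Leg 3: +177.0° → -65.9°, shortest Δλ = 117.1° (east) — crosses 180°.
Leg 4: -65.9° → -121.2°, shortest Δλ = -55.3° (west) — does not cross 180°.
Total crossings: 3.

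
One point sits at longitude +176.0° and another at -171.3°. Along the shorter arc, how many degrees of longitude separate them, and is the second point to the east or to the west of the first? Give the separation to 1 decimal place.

Raw difference: -171.3 − 176.0 = -347.3°.
Normalise into (−180°, 180°]: -347.3° + 360° = 12.7°.
Positive ⇒ the second point lies to the east; separation 12.7°.

12.7° east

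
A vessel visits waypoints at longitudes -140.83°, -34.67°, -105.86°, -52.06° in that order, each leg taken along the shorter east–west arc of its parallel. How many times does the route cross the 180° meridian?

0

Leg 1: -140.83° → -34.67°, shortest Δλ = 106.16° (east) — does not cross 180°.
Leg 2: -34.67° → -105.86°, shortest Δλ = -71.19° (west) — does not cross 180°.
Leg 3: -105.86° → -52.06°, shortest Δλ = 53.8° (east) — does not cross 180°.
Total crossings: 0.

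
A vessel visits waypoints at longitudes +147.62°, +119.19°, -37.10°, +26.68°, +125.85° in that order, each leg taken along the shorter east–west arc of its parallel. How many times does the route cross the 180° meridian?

0

Leg 1: +147.62° → +119.19°, shortest Δλ = -28.43° (west) — does not cross 180°.
Leg 2: +119.19° → -37.10°, shortest Δλ = -156.29° (west) — does not cross 180°.
Leg 3: -37.10° → +26.68°, shortest Δλ = 63.78° (east) — does not cross 180°.
Leg 4: +26.68° → +125.85°, shortest Δλ = 99.17° (east) — does not cross 180°.
Total crossings: 0.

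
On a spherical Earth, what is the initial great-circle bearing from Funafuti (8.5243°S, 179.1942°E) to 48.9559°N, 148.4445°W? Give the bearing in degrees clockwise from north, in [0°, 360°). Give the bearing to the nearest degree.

Δλ = -148.4445 − 179.1942 = -327.6387°; wrapped into (−180°, 180°]: 32.3613°.
θ = atan2( sin Δλ · cos φ₂ , cos φ₁ · sin φ₂ − sin φ₁ · cos φ₂ · cos Δλ )
  = atan2(0.35147, 0.82809) = 22.998° → normalised to [0°, 360°): 22.998°.

23°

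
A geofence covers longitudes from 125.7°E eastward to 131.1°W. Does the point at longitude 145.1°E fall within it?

Yes

Band width going east from +125.7° to -131.1°: ((-131.1 − 125.7) mod 360) = 103.2°.
Offset of +145.1° east of the west edge: ((145.1 − 125.7) mod 360) = 19.4°.
19.4° ≤ 103.2° ⇒ inside.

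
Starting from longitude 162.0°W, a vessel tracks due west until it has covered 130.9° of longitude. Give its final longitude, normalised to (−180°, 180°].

Start at -162.0°; shift −130.9° → -292.9°.
-292.9° lies outside (−180°, 180°]; add 360° → +67.1°.

67.1°E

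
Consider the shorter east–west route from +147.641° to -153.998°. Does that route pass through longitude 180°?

Naïve |-153.998 − 147.641| = 301.639° > 180°, so the shorter arc goes the other way round — across 180°.
Signed shortest Δλ = ((-153.998 − 147.641 + 180) mod 360) − 180 = 58.361°.
Going east by 58.361° from +147.641° passes through 180° before reaching -153.998°.

Yes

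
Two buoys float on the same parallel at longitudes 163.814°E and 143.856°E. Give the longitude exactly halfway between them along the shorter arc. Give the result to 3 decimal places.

Signed shortest Δλ from +163.814° to +143.856° is -19.958°.
Midpoint longitude = +163.814° + (-19.958°)/2 = +163.814° − 9.979° = +153.835°.

153.835°E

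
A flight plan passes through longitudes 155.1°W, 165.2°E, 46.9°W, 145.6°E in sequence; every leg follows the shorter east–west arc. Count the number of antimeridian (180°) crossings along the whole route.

Leg 1: -155.1° → +165.2°, shortest Δλ = -39.7° (west) — crosses 180°.
Leg 2: +165.2° → -46.9°, shortest Δλ = 147.9° (east) — crosses 180°.
Leg 3: -46.9° → +145.6°, shortest Δλ = -167.5° (west) — crosses 180°.
Total crossings: 3.

3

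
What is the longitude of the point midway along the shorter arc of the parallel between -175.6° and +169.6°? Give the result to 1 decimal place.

Signed shortest Δλ from -175.6° to +169.6° is -14.8°.
Midpoint longitude = -175.6° + (-14.8°)/2 = -175.6° − 7.4° = -183.0°.
Normalise into (−180°, 180°]: +177.0°.
(The naïve average (-175.6 + +169.6)/2 = -3.0° is on the wrong side of the globe.)

+177.0°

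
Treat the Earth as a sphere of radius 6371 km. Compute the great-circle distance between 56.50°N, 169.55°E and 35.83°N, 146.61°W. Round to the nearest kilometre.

Δλ = -146.61 − 169.55 = -316.16°; wrapped into (−180°, 180°]: 43.84°.
Δφ = 35.83 − 56.50 = -20.67°.
a = sin²(Δφ/2) + cos φ₁ · cos φ₂ · sin²(Δλ/2) = 0.094548.
c = 2·atan2(√a, √(1−a)) = 0.62510 rad → d = 6371·c ≈ 3982.52 km.

3983 km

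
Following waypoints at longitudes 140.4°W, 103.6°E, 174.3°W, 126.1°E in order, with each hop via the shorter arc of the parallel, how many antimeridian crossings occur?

3

Leg 1: -140.4° → +103.6°, shortest Δλ = -116.0° (west) — crosses 180°.
Leg 2: +103.6° → -174.3°, shortest Δλ = 82.1° (east) — crosses 180°.
Leg 3: -174.3° → +126.1°, shortest Δλ = -59.6° (west) — crosses 180°.
Total crossings: 3.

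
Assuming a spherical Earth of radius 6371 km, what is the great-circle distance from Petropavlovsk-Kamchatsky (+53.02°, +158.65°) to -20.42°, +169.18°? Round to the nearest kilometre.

Δλ = 169.18 − 158.65 = 10.53°.
Δφ = -20.42 − 53.02 = -73.44°.
a = sin²(Δφ/2) + cos φ₁ · cos φ₂ · sin²(Δλ/2) = 0.362237.
c = 2·atan2(√a, √(1−a)) = 1.29166 rad → d = 6371·c ≈ 8229.17 km.

8229 km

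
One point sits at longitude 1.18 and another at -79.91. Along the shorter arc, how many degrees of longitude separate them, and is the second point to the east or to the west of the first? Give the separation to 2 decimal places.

Raw difference: -79.91 − 1.18 = -81.09°.
Normalise into (−180°, 180°]: -81.09° stays -81.09°.
Negative ⇒ the second point lies to the west; separation 81.09°.

81.09° west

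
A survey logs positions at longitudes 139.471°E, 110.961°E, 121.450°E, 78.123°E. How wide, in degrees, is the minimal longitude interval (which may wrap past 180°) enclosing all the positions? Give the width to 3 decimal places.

Sort the longitudes: +78.123°, +110.961°, +121.450°, +139.471°.
Eastward gaps between consecutive values (wrapping around): 32.838°, 10.489°, 18.021°, 298.652°.
Largest gap = 298.652° ⇒ minimal covering band is its complement: 360° − 298.652° = 61.348°.
Band runs from +78.123° eastward to +139.471°.

61.348°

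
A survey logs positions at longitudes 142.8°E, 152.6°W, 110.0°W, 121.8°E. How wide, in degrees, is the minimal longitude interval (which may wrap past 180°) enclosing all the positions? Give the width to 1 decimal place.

128.2°

Sort the longitudes: -152.6°, -110.0°, +121.8°, +142.8°.
Eastward gaps between consecutive values (wrapping around): 42.6°, 231.8°, 21.0°, 64.6°.
Largest gap = 231.8° ⇒ minimal covering band is its complement: 360° − 231.8° = 128.2°.
Band runs from +121.8° eastward to -110.0°, crossing the antimeridian.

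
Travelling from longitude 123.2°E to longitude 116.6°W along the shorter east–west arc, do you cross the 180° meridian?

Naïve |-116.6 − 123.2| = 239.8° > 180°, so the shorter arc goes the other way round — across 180°.
Signed shortest Δλ = ((-116.6 − 123.2 + 180) mod 360) − 180 = 120.2°.
Going east by 120.2° from +123.2° passes through 180° before reaching -116.6°.

Yes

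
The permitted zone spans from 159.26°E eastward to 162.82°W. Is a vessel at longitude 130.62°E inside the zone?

No

Band width going east from +159.26° to -162.82°: ((-162.82 − 159.26) mod 360) = 37.92°.
Offset of +130.62° east of the west edge: ((130.62 − 159.26) mod 360) = 331.36°.
331.36° > 37.92° ⇒ outside.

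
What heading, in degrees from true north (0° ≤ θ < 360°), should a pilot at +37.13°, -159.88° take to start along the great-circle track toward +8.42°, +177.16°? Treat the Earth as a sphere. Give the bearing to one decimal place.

Δλ = 177.16 − -159.88 = 337.04°; wrapped into (−180°, 180°]: -22.96°.
θ = atan2( sin Δλ · cos φ₂ , cos φ₁ · sin φ₂ − sin φ₁ · cos φ₂ · cos Δλ )
  = atan2(-0.38588, -0.43307) = -138.298° → normalised to [0°, 360°): 221.702°.

221.7°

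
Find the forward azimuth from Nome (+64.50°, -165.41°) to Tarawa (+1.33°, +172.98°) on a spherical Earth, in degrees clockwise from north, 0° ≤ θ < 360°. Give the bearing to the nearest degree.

204°

Δλ = 172.98 − -165.41 = 338.39°; wrapped into (−180°, 180°]: -21.61°.
θ = atan2( sin Δλ · cos φ₂ , cos φ₁ · sin φ₂ − sin φ₁ · cos φ₂ · cos Δλ )
  = atan2(-0.36819, -0.82893) = -156.050° → normalised to [0°, 360°): 203.950°.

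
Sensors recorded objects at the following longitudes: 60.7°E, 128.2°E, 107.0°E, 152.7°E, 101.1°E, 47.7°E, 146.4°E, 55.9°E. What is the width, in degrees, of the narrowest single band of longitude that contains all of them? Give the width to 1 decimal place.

105.0°

Sort the longitudes: +47.7°, +55.9°, +60.7°, +101.1°, +107.0°, +128.2°, +146.4°, +152.7°.
Eastward gaps between consecutive values (wrapping around): 8.2°, 4.8°, 40.4°, 5.9°, 21.2°, 18.2°, 6.3°, 255.0°.
Largest gap = 255.0° ⇒ minimal covering band is its complement: 360° − 255.0° = 105.0°.
Band runs from +47.7° eastward to +152.7°.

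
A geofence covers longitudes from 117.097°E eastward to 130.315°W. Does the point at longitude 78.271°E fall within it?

No

Band width going east from +117.097° to -130.315°: ((-130.315 − 117.097) mod 360) = 112.588°.
Offset of +78.271° east of the west edge: ((78.271 − 117.097) mod 360) = 321.174°.
321.174° > 112.588° ⇒ outside.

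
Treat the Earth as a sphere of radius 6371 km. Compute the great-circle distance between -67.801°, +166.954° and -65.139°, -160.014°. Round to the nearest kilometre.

1477 km

Δλ = -160.014 − 166.954 = -326.968°; wrapped into (−180°, 180°]: 33.032°.
Δφ = -65.139 − -67.801 = 2.662°.
a = sin²(Δφ/2) + cos φ₁ · cos φ₂ · sin²(Δλ/2) = 0.013377.
c = 2·atan2(√a, √(1−a)) = 0.23184 rad → d = 6371·c ≈ 1477.02 km.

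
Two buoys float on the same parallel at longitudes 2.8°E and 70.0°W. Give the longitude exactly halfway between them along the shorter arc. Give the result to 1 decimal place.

33.6°W

Signed shortest Δλ from +2.8° to -70.0° is -72.8°.
Midpoint longitude = +2.8° + (-72.8°)/2 = +2.8° − 36.4° = -33.6°.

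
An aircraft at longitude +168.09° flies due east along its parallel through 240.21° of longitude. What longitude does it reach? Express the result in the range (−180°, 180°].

+48.30°

Start at +168.09°; shift +240.21° → +408.30°.
+408.30° lies outside (−180°, 180°]; subtract 360° → +48.30°.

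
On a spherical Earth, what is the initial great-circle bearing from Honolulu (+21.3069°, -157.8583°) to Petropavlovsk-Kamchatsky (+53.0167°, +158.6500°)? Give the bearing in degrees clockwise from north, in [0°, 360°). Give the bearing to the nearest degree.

325°

Δλ = 158.6500 − -157.8583 = 316.5083°; wrapped into (−180°, 180°]: -43.4917°.
θ = atan2( sin Δλ · cos φ₂ , cos φ₁ · sin φ₂ − sin φ₁ · cos φ₂ · cos Δλ )
  = atan2(-0.41404, 0.58563) = -35.260° → normalised to [0°, 360°): 324.740°.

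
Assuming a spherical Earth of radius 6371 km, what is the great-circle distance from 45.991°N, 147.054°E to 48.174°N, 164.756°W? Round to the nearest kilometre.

Δλ = -164.756 − 147.054 = -311.810°; wrapped into (−180°, 180°]: 48.190°.
Δφ = 48.174 − 45.991 = 2.183°.
a = sin²(Δφ/2) + cos φ₁ · cos φ₂ · sin²(Δλ/2) = 0.077584.
c = 2·atan2(√a, √(1−a)) = 0.56455 rad → d = 6371·c ≈ 3596.72 km.

3597 km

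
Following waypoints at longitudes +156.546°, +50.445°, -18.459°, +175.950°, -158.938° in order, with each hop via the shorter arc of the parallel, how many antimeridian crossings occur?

2

Leg 1: +156.546° → +50.445°, shortest Δλ = -106.101° (west) — does not cross 180°.
Leg 2: +50.445° → -18.459°, shortest Δλ = -68.904° (west) — does not cross 180°.
Leg 3: -18.459° → +175.950°, shortest Δλ = -165.591° (west) — crosses 180°.
Leg 4: +175.950° → -158.938°, shortest Δλ = 25.112° (east) — crosses 180°.
Total crossings: 2.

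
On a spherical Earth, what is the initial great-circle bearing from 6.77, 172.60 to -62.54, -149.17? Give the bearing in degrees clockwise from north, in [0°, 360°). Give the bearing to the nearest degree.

Δλ = -149.17 − 172.60 = -321.77°; wrapped into (−180°, 180°]: 38.23°.
θ = atan2( sin Δλ · cos φ₂ , cos φ₁ · sin φ₂ − sin φ₁ · cos φ₂ · cos Δλ )
  = atan2(0.28536, -0.92385) = 162.835° → normalised to [0°, 360°): 162.835°.

163°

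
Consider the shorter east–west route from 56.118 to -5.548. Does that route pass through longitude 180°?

Signed shortest Δλ = ((-5.548 − 56.118 + 180) mod 360) − 180 = -61.666°.
Going west by 61.666° from +56.118° reaches -5.548° without touching 180°.

No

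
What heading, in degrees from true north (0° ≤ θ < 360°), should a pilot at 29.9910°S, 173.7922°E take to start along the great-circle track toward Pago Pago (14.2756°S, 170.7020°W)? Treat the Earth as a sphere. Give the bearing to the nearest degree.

Δλ = -170.7020 − 173.7922 = -344.4942°; wrapped into (−180°, 180°]: 15.5058°.
θ = atan2( sin Δλ · cos φ₂ , cos φ₁ · sin φ₂ − sin φ₁ · cos φ₂ · cos Δλ )
  = atan2(0.25908, 0.25323) = 45.655° → normalised to [0°, 360°): 45.655°.

46°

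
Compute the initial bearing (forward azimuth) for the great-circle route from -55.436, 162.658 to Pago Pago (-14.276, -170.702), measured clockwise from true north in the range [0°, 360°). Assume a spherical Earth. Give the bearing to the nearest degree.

Δλ = -170.702 − 162.658 = -333.360°; wrapped into (−180°, 180°]: 26.640°.
θ = atan2( sin Δλ · cos φ₂ , cos φ₁ · sin φ₂ − sin φ₁ · cos φ₂ · cos Δλ )
  = atan2(0.43454, 0.57344) = 37.154° → normalised to [0°, 360°): 37.154°.

37°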